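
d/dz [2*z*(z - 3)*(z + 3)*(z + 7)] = 8*z^3 + 42*z^2 - 36*z - 126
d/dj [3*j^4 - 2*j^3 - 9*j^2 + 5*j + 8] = 12*j^3 - 6*j^2 - 18*j + 5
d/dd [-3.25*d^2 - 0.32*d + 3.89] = -6.5*d - 0.32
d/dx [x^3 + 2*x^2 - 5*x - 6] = 3*x^2 + 4*x - 5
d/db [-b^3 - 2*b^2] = b*(-3*b - 4)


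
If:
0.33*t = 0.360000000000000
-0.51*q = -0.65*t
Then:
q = 1.39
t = 1.09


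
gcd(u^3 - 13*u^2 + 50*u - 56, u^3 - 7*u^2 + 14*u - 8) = u^2 - 6*u + 8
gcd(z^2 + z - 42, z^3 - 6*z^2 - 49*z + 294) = z^2 + z - 42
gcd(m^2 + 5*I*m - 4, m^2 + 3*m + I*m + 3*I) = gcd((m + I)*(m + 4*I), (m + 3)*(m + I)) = m + I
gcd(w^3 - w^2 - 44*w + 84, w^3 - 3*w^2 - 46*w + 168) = w^2 + w - 42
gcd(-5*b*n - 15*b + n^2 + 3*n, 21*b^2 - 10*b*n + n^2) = 1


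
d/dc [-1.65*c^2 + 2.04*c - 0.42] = 2.04 - 3.3*c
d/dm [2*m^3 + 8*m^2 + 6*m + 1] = 6*m^2 + 16*m + 6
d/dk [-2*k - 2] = -2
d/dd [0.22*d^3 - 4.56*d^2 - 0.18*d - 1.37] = 0.66*d^2 - 9.12*d - 0.18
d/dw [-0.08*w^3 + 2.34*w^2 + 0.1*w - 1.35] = -0.24*w^2 + 4.68*w + 0.1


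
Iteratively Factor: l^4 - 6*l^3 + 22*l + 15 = (l - 3)*(l^3 - 3*l^2 - 9*l - 5) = (l - 3)*(l + 1)*(l^2 - 4*l - 5) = (l - 3)*(l + 1)^2*(l - 5)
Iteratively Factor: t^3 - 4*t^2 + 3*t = (t - 1)*(t^2 - 3*t) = t*(t - 1)*(t - 3)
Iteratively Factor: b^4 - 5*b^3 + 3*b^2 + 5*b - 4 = (b - 1)*(b^3 - 4*b^2 - b + 4) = (b - 1)^2*(b^2 - 3*b - 4) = (b - 4)*(b - 1)^2*(b + 1)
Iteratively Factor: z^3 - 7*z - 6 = (z - 3)*(z^2 + 3*z + 2) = (z - 3)*(z + 1)*(z + 2)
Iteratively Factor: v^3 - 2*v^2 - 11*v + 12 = (v - 1)*(v^2 - v - 12) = (v - 1)*(v + 3)*(v - 4)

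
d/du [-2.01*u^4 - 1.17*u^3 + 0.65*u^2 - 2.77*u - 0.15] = -8.04*u^3 - 3.51*u^2 + 1.3*u - 2.77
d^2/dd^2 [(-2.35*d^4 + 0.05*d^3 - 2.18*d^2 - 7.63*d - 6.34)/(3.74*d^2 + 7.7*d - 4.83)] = (-65.74172*d^6 - 406.0518*d^5 - 581.28378*d^4 + 1318.225524*d^3 - 1437.40032*d^2 - 1915.456326*d - 1650.09992)/(52.313624*d^6 + 323.11356*d^5 + 462.553476*d^4 - 378.03304*d^3 - 597.361842*d^2 + 538.89759*d - 112.678587)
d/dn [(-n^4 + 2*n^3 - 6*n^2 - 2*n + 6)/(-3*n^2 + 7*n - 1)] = (6*n^5 - 27*n^4 + 32*n^3 - 54*n^2 + 48*n - 40)/(9*n^4 - 42*n^3 + 55*n^2 - 14*n + 1)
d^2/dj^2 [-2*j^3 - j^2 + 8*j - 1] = -12*j - 2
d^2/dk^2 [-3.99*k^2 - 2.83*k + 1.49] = -7.98000000000000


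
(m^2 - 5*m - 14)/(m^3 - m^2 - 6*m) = (m - 7)/(m*(m - 3))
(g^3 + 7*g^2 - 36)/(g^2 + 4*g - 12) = g + 3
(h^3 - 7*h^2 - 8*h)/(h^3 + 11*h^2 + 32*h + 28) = h*(h^2 - 7*h - 8)/(h^3 + 11*h^2 + 32*h + 28)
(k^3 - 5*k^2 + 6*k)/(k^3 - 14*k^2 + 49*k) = (k^2 - 5*k + 6)/(k^2 - 14*k + 49)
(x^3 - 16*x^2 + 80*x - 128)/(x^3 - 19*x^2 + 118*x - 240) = (x^2 - 8*x + 16)/(x^2 - 11*x + 30)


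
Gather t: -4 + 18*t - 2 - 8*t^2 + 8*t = -8*t^2 + 26*t - 6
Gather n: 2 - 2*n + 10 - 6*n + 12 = 24 - 8*n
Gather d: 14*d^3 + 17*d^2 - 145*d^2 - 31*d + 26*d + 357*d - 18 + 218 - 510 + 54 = 14*d^3 - 128*d^2 + 352*d - 256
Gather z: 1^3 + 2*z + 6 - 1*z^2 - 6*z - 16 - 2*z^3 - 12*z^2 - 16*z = -2*z^3 - 13*z^2 - 20*z - 9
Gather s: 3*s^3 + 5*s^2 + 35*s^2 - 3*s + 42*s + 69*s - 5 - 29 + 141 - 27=3*s^3 + 40*s^2 + 108*s + 80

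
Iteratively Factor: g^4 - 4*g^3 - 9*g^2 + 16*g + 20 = (g - 5)*(g^3 + g^2 - 4*g - 4) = (g - 5)*(g + 1)*(g^2 - 4) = (g - 5)*(g - 2)*(g + 1)*(g + 2)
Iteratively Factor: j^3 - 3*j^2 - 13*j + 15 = (j - 5)*(j^2 + 2*j - 3) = (j - 5)*(j + 3)*(j - 1)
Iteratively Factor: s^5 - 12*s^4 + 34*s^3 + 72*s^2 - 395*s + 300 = (s - 5)*(s^4 - 7*s^3 - s^2 + 67*s - 60) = (s - 5)*(s - 4)*(s^3 - 3*s^2 - 13*s + 15) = (s - 5)*(s - 4)*(s - 1)*(s^2 - 2*s - 15) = (s - 5)*(s - 4)*(s - 1)*(s + 3)*(s - 5)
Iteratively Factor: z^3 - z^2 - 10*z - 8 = (z + 2)*(z^2 - 3*z - 4) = (z + 1)*(z + 2)*(z - 4)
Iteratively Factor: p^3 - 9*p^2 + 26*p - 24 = (p - 2)*(p^2 - 7*p + 12) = (p - 4)*(p - 2)*(p - 3)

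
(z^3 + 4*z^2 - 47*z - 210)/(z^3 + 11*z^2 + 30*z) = (z - 7)/z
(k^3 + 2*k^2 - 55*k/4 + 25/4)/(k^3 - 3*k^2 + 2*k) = (4*k^3 + 8*k^2 - 55*k + 25)/(4*k*(k^2 - 3*k + 2))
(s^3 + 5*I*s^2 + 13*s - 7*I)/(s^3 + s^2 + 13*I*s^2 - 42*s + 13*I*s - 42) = (s^2 - 2*I*s - 1)/(s^2 + s*(1 + 6*I) + 6*I)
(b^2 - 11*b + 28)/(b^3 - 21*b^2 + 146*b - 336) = (b - 4)/(b^2 - 14*b + 48)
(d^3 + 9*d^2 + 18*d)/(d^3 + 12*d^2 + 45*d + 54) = d/(d + 3)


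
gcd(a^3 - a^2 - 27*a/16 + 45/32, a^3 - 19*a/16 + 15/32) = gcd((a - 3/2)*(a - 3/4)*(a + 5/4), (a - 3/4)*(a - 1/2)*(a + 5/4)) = a^2 + a/2 - 15/16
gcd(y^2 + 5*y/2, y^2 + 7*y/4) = y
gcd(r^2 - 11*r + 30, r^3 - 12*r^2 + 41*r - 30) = r^2 - 11*r + 30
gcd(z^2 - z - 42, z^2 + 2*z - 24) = z + 6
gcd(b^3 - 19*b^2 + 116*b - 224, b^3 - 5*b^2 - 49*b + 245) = b - 7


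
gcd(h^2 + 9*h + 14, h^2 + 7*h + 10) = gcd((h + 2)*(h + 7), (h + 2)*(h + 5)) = h + 2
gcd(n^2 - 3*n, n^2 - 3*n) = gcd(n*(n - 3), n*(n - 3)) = n^2 - 3*n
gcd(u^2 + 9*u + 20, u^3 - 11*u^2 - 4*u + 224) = u + 4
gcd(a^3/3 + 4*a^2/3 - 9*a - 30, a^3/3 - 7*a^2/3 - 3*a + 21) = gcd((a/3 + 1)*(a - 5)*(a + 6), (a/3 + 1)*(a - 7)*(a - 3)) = a + 3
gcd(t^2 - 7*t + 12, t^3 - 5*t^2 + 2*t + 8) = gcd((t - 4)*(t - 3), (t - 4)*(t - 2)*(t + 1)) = t - 4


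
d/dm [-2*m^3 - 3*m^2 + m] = -6*m^2 - 6*m + 1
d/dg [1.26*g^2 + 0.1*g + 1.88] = 2.52*g + 0.1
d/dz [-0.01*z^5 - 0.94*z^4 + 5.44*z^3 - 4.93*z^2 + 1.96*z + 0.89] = -0.05*z^4 - 3.76*z^3 + 16.32*z^2 - 9.86*z + 1.96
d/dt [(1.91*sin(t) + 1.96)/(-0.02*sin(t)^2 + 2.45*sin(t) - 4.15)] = (0.0382*sin(t)^2 + 0.0784000000000002*sin(t) - 12.7285)*cos(t)/(0.0004*sin(t)^4 - 0.098*sin(t)^3 + 6.1685*sin(t)^2 - 20.335*sin(t) + 17.2225)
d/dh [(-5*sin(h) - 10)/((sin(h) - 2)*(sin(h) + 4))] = 5*(sin(h)^2 + 4*sin(h) + 12)*cos(h)/((sin(h) - 2)^2*(sin(h) + 4)^2)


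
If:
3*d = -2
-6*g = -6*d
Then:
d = -2/3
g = -2/3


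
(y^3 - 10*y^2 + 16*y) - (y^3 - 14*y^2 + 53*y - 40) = 4*y^2 - 37*y + 40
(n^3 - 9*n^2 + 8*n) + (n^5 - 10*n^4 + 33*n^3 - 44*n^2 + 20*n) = n^5 - 10*n^4 + 34*n^3 - 53*n^2 + 28*n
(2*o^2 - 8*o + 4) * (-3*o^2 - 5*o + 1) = -6*o^4 + 14*o^3 + 30*o^2 - 28*o + 4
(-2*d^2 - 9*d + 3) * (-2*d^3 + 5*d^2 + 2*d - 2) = 4*d^5 + 8*d^4 - 55*d^3 + d^2 + 24*d - 6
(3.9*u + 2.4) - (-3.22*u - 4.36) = 7.12*u + 6.76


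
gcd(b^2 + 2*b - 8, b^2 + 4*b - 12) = b - 2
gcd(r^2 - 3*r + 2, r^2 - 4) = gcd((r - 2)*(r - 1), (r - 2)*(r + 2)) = r - 2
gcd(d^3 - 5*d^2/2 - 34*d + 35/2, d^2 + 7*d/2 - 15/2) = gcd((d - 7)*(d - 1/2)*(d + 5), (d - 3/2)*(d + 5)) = d + 5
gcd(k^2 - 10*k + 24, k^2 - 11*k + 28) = k - 4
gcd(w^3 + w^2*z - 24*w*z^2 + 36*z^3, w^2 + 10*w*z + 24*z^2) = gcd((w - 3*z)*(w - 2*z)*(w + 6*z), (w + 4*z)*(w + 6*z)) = w + 6*z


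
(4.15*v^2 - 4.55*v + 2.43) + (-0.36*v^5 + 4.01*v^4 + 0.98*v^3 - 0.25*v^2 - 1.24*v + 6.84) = -0.36*v^5 + 4.01*v^4 + 0.98*v^3 + 3.9*v^2 - 5.79*v + 9.27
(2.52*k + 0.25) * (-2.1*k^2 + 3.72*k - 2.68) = -5.292*k^3 + 8.8494*k^2 - 5.8236*k - 0.67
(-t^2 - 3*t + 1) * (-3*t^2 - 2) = 3*t^4 + 9*t^3 - t^2 + 6*t - 2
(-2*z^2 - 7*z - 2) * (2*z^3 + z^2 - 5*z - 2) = -4*z^5 - 16*z^4 - z^3 + 37*z^2 + 24*z + 4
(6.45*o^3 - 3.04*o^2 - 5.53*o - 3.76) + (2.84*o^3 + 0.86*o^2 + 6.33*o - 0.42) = 9.29*o^3 - 2.18*o^2 + 0.8*o - 4.18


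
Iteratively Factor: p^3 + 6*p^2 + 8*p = (p + 2)*(p^2 + 4*p) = p*(p + 2)*(p + 4)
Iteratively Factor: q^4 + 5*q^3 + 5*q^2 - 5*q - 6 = (q - 1)*(q^3 + 6*q^2 + 11*q + 6) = (q - 1)*(q + 1)*(q^2 + 5*q + 6) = (q - 1)*(q + 1)*(q + 3)*(q + 2)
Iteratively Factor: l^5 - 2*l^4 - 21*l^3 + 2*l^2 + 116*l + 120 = (l - 3)*(l^4 + l^3 - 18*l^2 - 52*l - 40) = (l - 3)*(l + 2)*(l^3 - l^2 - 16*l - 20) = (l - 3)*(l + 2)^2*(l^2 - 3*l - 10) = (l - 5)*(l - 3)*(l + 2)^2*(l + 2)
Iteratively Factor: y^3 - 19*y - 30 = (y + 2)*(y^2 - 2*y - 15) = (y - 5)*(y + 2)*(y + 3)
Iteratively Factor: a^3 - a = (a + 1)*(a^2 - a) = (a - 1)*(a + 1)*(a)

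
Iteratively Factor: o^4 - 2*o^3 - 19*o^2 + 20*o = (o - 5)*(o^3 + 3*o^2 - 4*o) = o*(o - 5)*(o^2 + 3*o - 4) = o*(o - 5)*(o + 4)*(o - 1)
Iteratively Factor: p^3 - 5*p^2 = (p)*(p^2 - 5*p) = p*(p - 5)*(p)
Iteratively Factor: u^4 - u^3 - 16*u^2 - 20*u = (u + 2)*(u^3 - 3*u^2 - 10*u) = u*(u + 2)*(u^2 - 3*u - 10) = u*(u + 2)^2*(u - 5)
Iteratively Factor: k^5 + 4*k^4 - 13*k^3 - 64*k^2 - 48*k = (k + 3)*(k^4 + k^3 - 16*k^2 - 16*k) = (k - 4)*(k + 3)*(k^3 + 5*k^2 + 4*k) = (k - 4)*(k + 3)*(k + 4)*(k^2 + k) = k*(k - 4)*(k + 3)*(k + 4)*(k + 1)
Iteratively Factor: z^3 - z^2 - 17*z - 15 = (z + 1)*(z^2 - 2*z - 15) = (z + 1)*(z + 3)*(z - 5)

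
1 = 1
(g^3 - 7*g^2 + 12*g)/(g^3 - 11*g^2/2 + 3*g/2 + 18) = 2*g/(2*g + 3)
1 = 1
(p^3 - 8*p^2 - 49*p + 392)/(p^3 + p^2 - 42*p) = (p^2 - 15*p + 56)/(p*(p - 6))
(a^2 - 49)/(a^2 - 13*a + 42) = (a + 7)/(a - 6)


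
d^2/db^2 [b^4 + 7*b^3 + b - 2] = 6*b*(2*b + 7)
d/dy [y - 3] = 1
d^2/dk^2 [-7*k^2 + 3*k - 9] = -14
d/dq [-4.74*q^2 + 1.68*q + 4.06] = 1.68 - 9.48*q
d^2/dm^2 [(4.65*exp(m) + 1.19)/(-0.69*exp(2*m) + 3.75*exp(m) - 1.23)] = (-2.213865*exp(4*m) - 14.298111*exp(3*m) + 32.916105*exp(2*m) - 34.142688*exp(m) - 12.52386)*exp(m)/(0.328509*exp(6*m) - 5.356125*exp(5*m) + 30.866184*exp(4*m) - 71.830125*exp(3*m) + 55.022328*exp(2*m) - 17.020125*exp(m) + 1.860867)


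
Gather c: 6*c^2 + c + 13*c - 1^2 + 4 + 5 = 6*c^2 + 14*c + 8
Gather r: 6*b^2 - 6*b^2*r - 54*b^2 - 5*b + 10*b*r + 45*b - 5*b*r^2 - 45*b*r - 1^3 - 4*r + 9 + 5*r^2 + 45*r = -48*b^2 + 40*b + r^2*(5 - 5*b) + r*(-6*b^2 - 35*b + 41) + 8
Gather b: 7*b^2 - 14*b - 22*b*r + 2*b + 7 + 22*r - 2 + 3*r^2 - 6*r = 7*b^2 + b*(-22*r - 12) + 3*r^2 + 16*r + 5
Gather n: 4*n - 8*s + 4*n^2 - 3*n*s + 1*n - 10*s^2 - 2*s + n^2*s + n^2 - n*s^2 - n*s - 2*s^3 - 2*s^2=n^2*(s + 5) + n*(-s^2 - 4*s + 5) - 2*s^3 - 12*s^2 - 10*s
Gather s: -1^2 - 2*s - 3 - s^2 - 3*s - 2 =-s^2 - 5*s - 6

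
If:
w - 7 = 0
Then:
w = 7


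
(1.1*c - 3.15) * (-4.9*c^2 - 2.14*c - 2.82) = -5.39*c^3 + 13.081*c^2 + 3.639*c + 8.883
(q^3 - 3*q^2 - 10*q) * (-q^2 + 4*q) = -q^5 + 7*q^4 - 2*q^3 - 40*q^2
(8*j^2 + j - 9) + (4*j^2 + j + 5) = 12*j^2 + 2*j - 4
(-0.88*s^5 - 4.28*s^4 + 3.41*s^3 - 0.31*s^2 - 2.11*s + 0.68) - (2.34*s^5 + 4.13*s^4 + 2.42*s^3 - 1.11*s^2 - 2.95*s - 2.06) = -3.22*s^5 - 8.41*s^4 + 0.99*s^3 + 0.8*s^2 + 0.84*s + 2.74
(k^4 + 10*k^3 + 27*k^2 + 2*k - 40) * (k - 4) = k^5 + 6*k^4 - 13*k^3 - 106*k^2 - 48*k + 160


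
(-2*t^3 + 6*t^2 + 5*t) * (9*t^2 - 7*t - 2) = -18*t^5 + 68*t^4 + 7*t^3 - 47*t^2 - 10*t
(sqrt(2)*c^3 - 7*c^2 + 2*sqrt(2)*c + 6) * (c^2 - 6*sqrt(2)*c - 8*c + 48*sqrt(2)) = sqrt(2)*c^5 - 19*c^4 - 8*sqrt(2)*c^4 + 44*sqrt(2)*c^3 + 152*c^3 - 352*sqrt(2)*c^2 - 18*c^2 - 36*sqrt(2)*c + 144*c + 288*sqrt(2)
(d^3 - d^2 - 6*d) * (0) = 0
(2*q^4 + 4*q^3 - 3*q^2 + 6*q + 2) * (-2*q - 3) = -4*q^5 - 14*q^4 - 6*q^3 - 3*q^2 - 22*q - 6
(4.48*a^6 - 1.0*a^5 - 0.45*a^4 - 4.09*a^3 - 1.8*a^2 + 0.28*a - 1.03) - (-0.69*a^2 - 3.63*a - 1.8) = 4.48*a^6 - 1.0*a^5 - 0.45*a^4 - 4.09*a^3 - 1.11*a^2 + 3.91*a + 0.77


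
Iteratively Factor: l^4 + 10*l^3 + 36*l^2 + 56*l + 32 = (l + 2)*(l^3 + 8*l^2 + 20*l + 16) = (l + 2)^2*(l^2 + 6*l + 8) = (l + 2)^2*(l + 4)*(l + 2)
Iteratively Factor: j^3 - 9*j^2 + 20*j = (j)*(j^2 - 9*j + 20) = j*(j - 5)*(j - 4)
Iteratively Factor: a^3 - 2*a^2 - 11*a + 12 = (a + 3)*(a^2 - 5*a + 4) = (a - 4)*(a + 3)*(a - 1)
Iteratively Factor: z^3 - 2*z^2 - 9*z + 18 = (z - 3)*(z^2 + z - 6) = (z - 3)*(z - 2)*(z + 3)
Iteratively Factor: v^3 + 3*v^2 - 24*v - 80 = (v + 4)*(v^2 - v - 20) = (v + 4)^2*(v - 5)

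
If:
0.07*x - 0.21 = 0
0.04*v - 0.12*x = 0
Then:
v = 9.00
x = 3.00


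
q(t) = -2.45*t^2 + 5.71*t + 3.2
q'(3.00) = -8.99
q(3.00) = -1.72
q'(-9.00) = 49.81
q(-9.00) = -246.64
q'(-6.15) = 35.84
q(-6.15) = -124.58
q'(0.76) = 1.99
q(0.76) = 6.12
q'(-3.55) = 23.10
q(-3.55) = -47.95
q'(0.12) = 5.12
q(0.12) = 3.85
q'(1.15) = 0.08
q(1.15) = 6.53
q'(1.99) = -4.04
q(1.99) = 4.86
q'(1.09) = 0.37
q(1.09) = 6.51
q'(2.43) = -6.20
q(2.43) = 2.61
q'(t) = 5.71 - 4.9*t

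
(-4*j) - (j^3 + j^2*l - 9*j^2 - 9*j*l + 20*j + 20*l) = -j^3 - j^2*l + 9*j^2 + 9*j*l - 24*j - 20*l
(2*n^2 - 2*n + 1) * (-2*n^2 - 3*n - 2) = -4*n^4 - 2*n^3 + n - 2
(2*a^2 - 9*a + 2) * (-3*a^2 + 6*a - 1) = -6*a^4 + 39*a^3 - 62*a^2 + 21*a - 2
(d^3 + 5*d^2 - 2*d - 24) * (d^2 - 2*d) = d^5 + 3*d^4 - 12*d^3 - 20*d^2 + 48*d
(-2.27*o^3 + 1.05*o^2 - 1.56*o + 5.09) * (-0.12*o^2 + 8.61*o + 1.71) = 0.2724*o^5 - 19.6707*o^4 + 5.346*o^3 - 12.2469*o^2 + 41.1573*o + 8.7039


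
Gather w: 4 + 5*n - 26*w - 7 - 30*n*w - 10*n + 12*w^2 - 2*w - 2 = -5*n + 12*w^2 + w*(-30*n - 28) - 5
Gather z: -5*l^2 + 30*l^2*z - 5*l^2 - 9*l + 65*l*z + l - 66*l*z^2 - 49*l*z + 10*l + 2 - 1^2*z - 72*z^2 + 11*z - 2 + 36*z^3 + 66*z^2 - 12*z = -10*l^2 + 2*l + 36*z^3 + z^2*(-66*l - 6) + z*(30*l^2 + 16*l - 2)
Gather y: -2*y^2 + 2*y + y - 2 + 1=-2*y^2 + 3*y - 1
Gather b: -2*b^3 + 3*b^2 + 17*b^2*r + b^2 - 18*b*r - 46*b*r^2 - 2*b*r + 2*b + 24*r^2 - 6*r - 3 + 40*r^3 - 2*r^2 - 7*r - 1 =-2*b^3 + b^2*(17*r + 4) + b*(-46*r^2 - 20*r + 2) + 40*r^3 + 22*r^2 - 13*r - 4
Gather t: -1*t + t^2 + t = t^2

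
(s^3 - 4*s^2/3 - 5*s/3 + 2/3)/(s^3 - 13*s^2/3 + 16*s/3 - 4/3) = (s + 1)/(s - 2)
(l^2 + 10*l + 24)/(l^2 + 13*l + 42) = (l + 4)/(l + 7)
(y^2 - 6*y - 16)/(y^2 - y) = (y^2 - 6*y - 16)/(y*(y - 1))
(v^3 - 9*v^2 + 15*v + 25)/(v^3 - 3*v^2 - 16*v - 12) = (v^2 - 10*v + 25)/(v^2 - 4*v - 12)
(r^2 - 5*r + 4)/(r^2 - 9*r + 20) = (r - 1)/(r - 5)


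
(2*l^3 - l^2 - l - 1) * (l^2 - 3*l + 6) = 2*l^5 - 7*l^4 + 14*l^3 - 4*l^2 - 3*l - 6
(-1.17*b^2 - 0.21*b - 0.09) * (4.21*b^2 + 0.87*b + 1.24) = -4.9257*b^4 - 1.902*b^3 - 2.0124*b^2 - 0.3387*b - 0.1116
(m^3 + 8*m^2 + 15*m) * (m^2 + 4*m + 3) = m^5 + 12*m^4 + 50*m^3 + 84*m^2 + 45*m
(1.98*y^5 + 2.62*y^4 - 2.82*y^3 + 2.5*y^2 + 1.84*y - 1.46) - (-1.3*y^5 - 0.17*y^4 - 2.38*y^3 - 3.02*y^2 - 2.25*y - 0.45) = 3.28*y^5 + 2.79*y^4 - 0.44*y^3 + 5.52*y^2 + 4.09*y - 1.01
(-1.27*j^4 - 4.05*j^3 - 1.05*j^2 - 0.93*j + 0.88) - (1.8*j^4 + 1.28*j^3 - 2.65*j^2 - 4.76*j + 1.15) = -3.07*j^4 - 5.33*j^3 + 1.6*j^2 + 3.83*j - 0.27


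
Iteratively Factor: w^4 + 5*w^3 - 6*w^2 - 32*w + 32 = (w - 1)*(w^3 + 6*w^2 - 32) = (w - 1)*(w + 4)*(w^2 + 2*w - 8) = (w - 2)*(w - 1)*(w + 4)*(w + 4)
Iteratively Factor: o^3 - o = (o + 1)*(o^2 - o) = o*(o + 1)*(o - 1)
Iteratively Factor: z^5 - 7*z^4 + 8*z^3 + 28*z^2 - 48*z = (z - 2)*(z^4 - 5*z^3 - 2*z^2 + 24*z) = (z - 2)*(z + 2)*(z^3 - 7*z^2 + 12*z) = (z - 4)*(z - 2)*(z + 2)*(z^2 - 3*z) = z*(z - 4)*(z - 2)*(z + 2)*(z - 3)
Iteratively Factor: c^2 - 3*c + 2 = (c - 1)*(c - 2)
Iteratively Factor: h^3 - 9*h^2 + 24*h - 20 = (h - 2)*(h^2 - 7*h + 10) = (h - 5)*(h - 2)*(h - 2)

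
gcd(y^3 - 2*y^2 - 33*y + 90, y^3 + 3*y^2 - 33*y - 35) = y - 5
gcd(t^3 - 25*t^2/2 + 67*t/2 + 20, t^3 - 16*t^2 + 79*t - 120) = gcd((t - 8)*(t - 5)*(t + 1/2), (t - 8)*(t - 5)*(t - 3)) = t^2 - 13*t + 40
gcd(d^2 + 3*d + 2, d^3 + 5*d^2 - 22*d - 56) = d + 2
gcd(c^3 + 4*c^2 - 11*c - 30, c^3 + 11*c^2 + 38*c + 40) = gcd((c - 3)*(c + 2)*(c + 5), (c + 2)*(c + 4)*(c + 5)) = c^2 + 7*c + 10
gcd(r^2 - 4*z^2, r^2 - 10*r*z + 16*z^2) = -r + 2*z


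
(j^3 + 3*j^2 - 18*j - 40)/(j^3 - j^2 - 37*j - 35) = (j^2 - 2*j - 8)/(j^2 - 6*j - 7)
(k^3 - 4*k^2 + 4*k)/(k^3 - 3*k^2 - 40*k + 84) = k*(k - 2)/(k^2 - k - 42)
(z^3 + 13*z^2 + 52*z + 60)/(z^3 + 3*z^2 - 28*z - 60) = (z + 5)/(z - 5)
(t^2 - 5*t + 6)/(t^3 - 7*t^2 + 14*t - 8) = (t - 3)/(t^2 - 5*t + 4)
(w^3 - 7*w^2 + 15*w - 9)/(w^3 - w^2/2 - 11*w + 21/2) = 2*(w - 3)/(2*w + 7)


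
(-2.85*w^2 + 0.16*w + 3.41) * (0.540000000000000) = -1.539*w^2 + 0.0864*w + 1.8414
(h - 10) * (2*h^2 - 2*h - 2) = 2*h^3 - 22*h^2 + 18*h + 20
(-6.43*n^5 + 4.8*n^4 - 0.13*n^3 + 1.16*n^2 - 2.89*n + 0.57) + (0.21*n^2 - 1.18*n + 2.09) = -6.43*n^5 + 4.8*n^4 - 0.13*n^3 + 1.37*n^2 - 4.07*n + 2.66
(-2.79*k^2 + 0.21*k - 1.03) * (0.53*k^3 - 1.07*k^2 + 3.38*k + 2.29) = -1.4787*k^5 + 3.0966*k^4 - 10.2008*k^3 - 4.5772*k^2 - 3.0005*k - 2.3587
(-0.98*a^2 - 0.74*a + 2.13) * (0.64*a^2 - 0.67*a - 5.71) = -0.6272*a^4 + 0.183*a^3 + 7.4548*a^2 + 2.7983*a - 12.1623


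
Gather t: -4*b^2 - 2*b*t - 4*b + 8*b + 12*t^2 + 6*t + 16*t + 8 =-4*b^2 + 4*b + 12*t^2 + t*(22 - 2*b) + 8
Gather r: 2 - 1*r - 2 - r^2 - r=-r^2 - 2*r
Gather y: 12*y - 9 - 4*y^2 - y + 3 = -4*y^2 + 11*y - 6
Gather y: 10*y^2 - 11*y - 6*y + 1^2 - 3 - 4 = 10*y^2 - 17*y - 6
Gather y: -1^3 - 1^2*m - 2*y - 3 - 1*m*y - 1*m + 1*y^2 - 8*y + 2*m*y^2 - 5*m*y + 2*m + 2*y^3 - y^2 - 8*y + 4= 2*m*y^2 + 2*y^3 + y*(-6*m - 18)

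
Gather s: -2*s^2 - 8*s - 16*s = -2*s^2 - 24*s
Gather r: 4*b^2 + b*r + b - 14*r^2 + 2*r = 4*b^2 + b - 14*r^2 + r*(b + 2)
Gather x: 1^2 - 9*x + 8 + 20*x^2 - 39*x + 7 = 20*x^2 - 48*x + 16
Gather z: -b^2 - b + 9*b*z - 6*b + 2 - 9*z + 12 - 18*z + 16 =-b^2 - 7*b + z*(9*b - 27) + 30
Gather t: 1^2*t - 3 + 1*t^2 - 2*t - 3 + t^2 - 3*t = 2*t^2 - 4*t - 6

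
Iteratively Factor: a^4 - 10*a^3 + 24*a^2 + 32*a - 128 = (a - 4)*(a^3 - 6*a^2 + 32) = (a - 4)*(a + 2)*(a^2 - 8*a + 16) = (a - 4)^2*(a + 2)*(a - 4)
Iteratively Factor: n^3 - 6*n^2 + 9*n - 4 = (n - 1)*(n^2 - 5*n + 4) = (n - 1)^2*(n - 4)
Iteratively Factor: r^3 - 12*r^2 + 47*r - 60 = (r - 4)*(r^2 - 8*r + 15) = (r - 5)*(r - 4)*(r - 3)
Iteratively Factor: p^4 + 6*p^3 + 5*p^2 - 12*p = (p + 4)*(p^3 + 2*p^2 - 3*p) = (p - 1)*(p + 4)*(p^2 + 3*p) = p*(p - 1)*(p + 4)*(p + 3)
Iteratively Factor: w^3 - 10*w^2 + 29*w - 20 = (w - 5)*(w^2 - 5*w + 4) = (w - 5)*(w - 1)*(w - 4)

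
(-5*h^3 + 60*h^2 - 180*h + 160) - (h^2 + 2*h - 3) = -5*h^3 + 59*h^2 - 182*h + 163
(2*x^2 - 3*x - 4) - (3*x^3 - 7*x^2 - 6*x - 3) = -3*x^3 + 9*x^2 + 3*x - 1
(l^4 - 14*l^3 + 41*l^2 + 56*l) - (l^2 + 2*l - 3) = l^4 - 14*l^3 + 40*l^2 + 54*l + 3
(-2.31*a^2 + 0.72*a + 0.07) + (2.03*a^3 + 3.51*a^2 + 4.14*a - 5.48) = 2.03*a^3 + 1.2*a^2 + 4.86*a - 5.41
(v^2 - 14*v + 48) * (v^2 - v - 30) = v^4 - 15*v^3 + 32*v^2 + 372*v - 1440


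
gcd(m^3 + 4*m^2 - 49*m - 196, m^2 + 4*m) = m + 4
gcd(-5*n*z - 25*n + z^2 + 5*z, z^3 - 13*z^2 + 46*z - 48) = 1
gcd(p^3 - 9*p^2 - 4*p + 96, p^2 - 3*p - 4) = p - 4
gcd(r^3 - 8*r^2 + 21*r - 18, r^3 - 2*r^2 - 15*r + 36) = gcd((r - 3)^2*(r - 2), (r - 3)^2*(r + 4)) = r^2 - 6*r + 9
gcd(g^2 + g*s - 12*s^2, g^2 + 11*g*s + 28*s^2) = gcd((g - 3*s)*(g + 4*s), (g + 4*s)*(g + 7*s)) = g + 4*s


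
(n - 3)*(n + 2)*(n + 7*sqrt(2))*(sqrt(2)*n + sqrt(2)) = sqrt(2)*n^4 + 14*n^3 - 7*sqrt(2)*n^2 - 98*n - 6*sqrt(2)*n - 84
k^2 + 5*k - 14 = (k - 2)*(k + 7)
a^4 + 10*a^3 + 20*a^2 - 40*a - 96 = (a - 2)*(a + 2)*(a + 4)*(a + 6)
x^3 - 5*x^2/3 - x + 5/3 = (x - 5/3)*(x - 1)*(x + 1)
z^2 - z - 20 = (z - 5)*(z + 4)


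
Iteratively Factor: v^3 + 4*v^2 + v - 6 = (v + 3)*(v^2 + v - 2) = (v - 1)*(v + 3)*(v + 2)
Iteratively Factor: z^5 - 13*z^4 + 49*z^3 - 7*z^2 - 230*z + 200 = (z - 1)*(z^4 - 12*z^3 + 37*z^2 + 30*z - 200) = (z - 5)*(z - 1)*(z^3 - 7*z^2 + 2*z + 40) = (z - 5)*(z - 4)*(z - 1)*(z^2 - 3*z - 10) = (z - 5)^2*(z - 4)*(z - 1)*(z + 2)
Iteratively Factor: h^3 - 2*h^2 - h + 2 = (h - 2)*(h^2 - 1) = (h - 2)*(h + 1)*(h - 1)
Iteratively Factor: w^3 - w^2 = (w)*(w^2 - w) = w*(w - 1)*(w)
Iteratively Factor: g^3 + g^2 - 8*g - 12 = (g - 3)*(g^2 + 4*g + 4) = (g - 3)*(g + 2)*(g + 2)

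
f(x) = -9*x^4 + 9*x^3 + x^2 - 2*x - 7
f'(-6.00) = 8734.00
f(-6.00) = -13567.00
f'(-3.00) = 1207.00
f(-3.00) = -964.00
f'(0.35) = 0.46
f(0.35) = -7.33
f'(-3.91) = 2554.91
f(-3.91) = -2625.41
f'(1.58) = -73.43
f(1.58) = -28.25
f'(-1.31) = 122.65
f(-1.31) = -49.40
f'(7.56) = -13998.66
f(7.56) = -25475.04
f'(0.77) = -0.89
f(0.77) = -7.00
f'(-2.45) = 684.59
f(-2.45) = -452.72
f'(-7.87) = 19202.52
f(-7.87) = -38841.93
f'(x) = -36*x^3 + 27*x^2 + 2*x - 2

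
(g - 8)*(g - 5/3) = g^2 - 29*g/3 + 40/3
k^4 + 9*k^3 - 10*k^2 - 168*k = k*(k - 4)*(k + 6)*(k + 7)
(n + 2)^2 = n^2 + 4*n + 4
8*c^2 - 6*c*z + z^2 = (-4*c + z)*(-2*c + z)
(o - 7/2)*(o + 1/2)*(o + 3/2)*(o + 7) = o^4 + 11*o^3/2 - 67*o^2/4 - 371*o/8 - 147/8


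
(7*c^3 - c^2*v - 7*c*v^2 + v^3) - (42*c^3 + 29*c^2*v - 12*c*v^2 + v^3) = -35*c^3 - 30*c^2*v + 5*c*v^2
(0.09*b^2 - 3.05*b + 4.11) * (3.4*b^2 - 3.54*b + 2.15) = 0.306*b^4 - 10.6886*b^3 + 24.9645*b^2 - 21.1069*b + 8.8365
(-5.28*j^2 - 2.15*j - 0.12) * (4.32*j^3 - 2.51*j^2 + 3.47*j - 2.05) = -22.8096*j^5 + 3.9648*j^4 - 13.4435*j^3 + 3.6647*j^2 + 3.9911*j + 0.246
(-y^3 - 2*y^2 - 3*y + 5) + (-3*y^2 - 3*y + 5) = -y^3 - 5*y^2 - 6*y + 10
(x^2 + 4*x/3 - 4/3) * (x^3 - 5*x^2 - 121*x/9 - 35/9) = x^5 - 11*x^4/3 - 193*x^3/9 - 409*x^2/27 + 344*x/27 + 140/27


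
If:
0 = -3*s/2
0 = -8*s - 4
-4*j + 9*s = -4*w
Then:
No Solution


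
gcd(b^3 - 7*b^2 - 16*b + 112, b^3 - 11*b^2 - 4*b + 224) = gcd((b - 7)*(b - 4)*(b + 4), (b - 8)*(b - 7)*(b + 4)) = b^2 - 3*b - 28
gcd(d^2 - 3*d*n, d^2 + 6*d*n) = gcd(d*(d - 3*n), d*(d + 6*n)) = d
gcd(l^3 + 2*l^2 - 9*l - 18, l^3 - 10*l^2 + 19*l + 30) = 1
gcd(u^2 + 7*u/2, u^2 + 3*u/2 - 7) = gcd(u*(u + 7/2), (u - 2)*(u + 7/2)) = u + 7/2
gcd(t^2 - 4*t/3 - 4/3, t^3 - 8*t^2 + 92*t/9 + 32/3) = t + 2/3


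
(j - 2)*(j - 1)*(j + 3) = j^3 - 7*j + 6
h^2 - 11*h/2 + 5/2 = (h - 5)*(h - 1/2)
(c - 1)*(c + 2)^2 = c^3 + 3*c^2 - 4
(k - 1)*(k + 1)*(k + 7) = k^3 + 7*k^2 - k - 7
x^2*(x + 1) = x^3 + x^2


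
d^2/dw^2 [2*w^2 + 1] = 4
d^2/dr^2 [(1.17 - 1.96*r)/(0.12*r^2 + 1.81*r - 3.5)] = (-(0.24*r + 1.81)*(0.48*r + 3.62)*(1.96*r - 1.17) + (1.4112*r + 6.8144)*(0.12*r^2 + 1.81*r - 3.5))/(0.12*r^2 + 1.81*r - 3.5)^3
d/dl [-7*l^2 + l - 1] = 1 - 14*l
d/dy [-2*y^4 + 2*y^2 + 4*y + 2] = -8*y^3 + 4*y + 4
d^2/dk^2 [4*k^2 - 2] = 8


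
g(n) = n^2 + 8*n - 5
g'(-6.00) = -4.00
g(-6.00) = -17.00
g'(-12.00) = -16.00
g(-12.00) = 43.00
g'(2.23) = 12.46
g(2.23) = 17.81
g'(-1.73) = 4.54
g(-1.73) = -15.85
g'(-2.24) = 3.52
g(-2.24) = -17.90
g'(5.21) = 18.42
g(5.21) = 63.82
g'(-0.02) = 7.96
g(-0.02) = -5.16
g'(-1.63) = 4.74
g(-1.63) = -15.38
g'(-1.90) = 4.20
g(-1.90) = -16.59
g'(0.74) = 9.48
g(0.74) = 1.47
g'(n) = 2*n + 8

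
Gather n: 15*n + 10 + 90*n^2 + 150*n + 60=90*n^2 + 165*n + 70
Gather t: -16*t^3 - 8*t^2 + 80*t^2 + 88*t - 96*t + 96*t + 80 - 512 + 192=-16*t^3 + 72*t^2 + 88*t - 240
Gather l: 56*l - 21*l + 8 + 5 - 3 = 35*l + 10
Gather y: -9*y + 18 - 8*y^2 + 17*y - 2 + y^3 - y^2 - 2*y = y^3 - 9*y^2 + 6*y + 16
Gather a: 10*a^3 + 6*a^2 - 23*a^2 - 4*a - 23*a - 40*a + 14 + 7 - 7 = 10*a^3 - 17*a^2 - 67*a + 14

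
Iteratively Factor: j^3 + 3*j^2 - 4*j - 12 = (j + 3)*(j^2 - 4) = (j + 2)*(j + 3)*(j - 2)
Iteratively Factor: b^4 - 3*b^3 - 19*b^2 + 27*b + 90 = (b - 5)*(b^3 + 2*b^2 - 9*b - 18) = (b - 5)*(b + 3)*(b^2 - b - 6) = (b - 5)*(b - 3)*(b + 3)*(b + 2)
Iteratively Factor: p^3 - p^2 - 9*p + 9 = (p + 3)*(p^2 - 4*p + 3) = (p - 3)*(p + 3)*(p - 1)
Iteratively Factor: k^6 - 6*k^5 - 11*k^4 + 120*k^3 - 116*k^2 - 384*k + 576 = (k - 3)*(k^5 - 3*k^4 - 20*k^3 + 60*k^2 + 64*k - 192) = (k - 4)*(k - 3)*(k^4 + k^3 - 16*k^2 - 4*k + 48) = (k - 4)*(k - 3)*(k + 2)*(k^3 - k^2 - 14*k + 24) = (k - 4)*(k - 3)*(k + 2)*(k + 4)*(k^2 - 5*k + 6) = (k - 4)*(k - 3)^2*(k + 2)*(k + 4)*(k - 2)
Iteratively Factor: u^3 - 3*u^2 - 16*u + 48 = (u - 4)*(u^2 + u - 12) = (u - 4)*(u + 4)*(u - 3)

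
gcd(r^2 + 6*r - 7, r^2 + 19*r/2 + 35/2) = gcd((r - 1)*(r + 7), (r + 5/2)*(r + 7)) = r + 7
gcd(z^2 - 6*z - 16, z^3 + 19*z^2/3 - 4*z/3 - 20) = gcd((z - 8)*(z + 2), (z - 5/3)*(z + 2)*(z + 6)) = z + 2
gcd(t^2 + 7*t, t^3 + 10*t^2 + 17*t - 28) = t + 7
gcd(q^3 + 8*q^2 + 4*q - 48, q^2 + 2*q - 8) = q^2 + 2*q - 8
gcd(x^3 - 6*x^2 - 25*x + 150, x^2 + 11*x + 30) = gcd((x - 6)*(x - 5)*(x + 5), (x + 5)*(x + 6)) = x + 5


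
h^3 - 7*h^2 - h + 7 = (h - 7)*(h - 1)*(h + 1)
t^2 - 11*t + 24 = (t - 8)*(t - 3)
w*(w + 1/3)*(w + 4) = w^3 + 13*w^2/3 + 4*w/3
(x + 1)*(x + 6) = x^2 + 7*x + 6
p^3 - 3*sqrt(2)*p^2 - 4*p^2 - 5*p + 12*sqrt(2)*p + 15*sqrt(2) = (p - 5)*(p + 1)*(p - 3*sqrt(2))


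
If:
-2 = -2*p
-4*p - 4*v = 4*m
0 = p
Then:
No Solution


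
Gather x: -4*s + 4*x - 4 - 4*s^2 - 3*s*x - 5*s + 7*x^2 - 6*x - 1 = -4*s^2 - 9*s + 7*x^2 + x*(-3*s - 2) - 5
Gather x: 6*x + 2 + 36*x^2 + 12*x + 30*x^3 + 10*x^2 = 30*x^3 + 46*x^2 + 18*x + 2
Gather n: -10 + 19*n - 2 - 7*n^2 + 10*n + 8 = -7*n^2 + 29*n - 4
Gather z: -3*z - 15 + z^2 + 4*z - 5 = z^2 + z - 20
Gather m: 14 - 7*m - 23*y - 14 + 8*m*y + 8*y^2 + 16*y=m*(8*y - 7) + 8*y^2 - 7*y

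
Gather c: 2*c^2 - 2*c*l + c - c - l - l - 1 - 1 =2*c^2 - 2*c*l - 2*l - 2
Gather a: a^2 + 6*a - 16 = a^2 + 6*a - 16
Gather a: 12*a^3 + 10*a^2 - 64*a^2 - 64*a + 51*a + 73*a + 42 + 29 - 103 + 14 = 12*a^3 - 54*a^2 + 60*a - 18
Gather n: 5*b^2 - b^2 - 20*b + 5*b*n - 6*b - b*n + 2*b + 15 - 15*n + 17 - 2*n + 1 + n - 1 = 4*b^2 - 24*b + n*(4*b - 16) + 32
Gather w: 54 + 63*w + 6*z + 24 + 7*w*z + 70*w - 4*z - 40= w*(7*z + 133) + 2*z + 38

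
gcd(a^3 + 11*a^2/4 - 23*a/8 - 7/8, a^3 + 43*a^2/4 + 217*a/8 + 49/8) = a^2 + 15*a/4 + 7/8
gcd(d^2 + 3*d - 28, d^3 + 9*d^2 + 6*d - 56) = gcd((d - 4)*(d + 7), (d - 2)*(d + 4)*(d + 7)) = d + 7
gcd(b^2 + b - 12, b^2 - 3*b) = b - 3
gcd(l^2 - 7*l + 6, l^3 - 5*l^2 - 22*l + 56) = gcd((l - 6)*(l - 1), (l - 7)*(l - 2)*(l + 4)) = 1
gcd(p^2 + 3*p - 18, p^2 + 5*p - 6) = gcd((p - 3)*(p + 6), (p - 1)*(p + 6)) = p + 6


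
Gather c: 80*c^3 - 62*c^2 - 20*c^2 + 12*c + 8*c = 80*c^3 - 82*c^2 + 20*c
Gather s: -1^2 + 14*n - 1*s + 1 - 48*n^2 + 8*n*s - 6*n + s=-48*n^2 + 8*n*s + 8*n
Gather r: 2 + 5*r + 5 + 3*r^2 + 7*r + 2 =3*r^2 + 12*r + 9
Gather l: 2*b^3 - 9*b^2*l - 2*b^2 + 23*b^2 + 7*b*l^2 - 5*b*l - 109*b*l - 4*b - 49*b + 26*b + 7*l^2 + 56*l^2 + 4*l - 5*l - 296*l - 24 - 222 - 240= 2*b^3 + 21*b^2 - 27*b + l^2*(7*b + 63) + l*(-9*b^2 - 114*b - 297) - 486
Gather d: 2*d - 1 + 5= 2*d + 4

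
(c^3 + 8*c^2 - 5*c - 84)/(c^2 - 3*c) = c + 11 + 28/c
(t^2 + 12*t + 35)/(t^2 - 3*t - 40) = (t + 7)/(t - 8)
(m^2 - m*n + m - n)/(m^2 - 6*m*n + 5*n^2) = (m + 1)/(m - 5*n)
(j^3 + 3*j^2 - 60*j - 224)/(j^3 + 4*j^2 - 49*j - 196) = (j - 8)/(j - 7)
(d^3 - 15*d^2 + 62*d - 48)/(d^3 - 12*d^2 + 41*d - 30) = (d - 8)/(d - 5)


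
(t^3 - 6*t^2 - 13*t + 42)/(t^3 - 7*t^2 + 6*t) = (t^3 - 6*t^2 - 13*t + 42)/(t*(t^2 - 7*t + 6))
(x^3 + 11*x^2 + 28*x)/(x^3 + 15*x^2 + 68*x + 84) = x*(x + 4)/(x^2 + 8*x + 12)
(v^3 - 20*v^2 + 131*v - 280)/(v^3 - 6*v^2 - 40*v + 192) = (v^2 - 12*v + 35)/(v^2 + 2*v - 24)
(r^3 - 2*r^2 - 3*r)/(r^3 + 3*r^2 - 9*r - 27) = r*(r + 1)/(r^2 + 6*r + 9)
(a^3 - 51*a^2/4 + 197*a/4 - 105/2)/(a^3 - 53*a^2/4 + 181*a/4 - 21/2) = (4*a^2 - 27*a + 35)/(4*a^2 - 29*a + 7)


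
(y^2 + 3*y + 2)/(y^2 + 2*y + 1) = (y + 2)/(y + 1)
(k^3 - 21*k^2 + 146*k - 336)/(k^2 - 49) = (k^2 - 14*k + 48)/(k + 7)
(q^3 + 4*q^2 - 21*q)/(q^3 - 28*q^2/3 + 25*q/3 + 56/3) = 3*q*(q^2 + 4*q - 21)/(3*q^3 - 28*q^2 + 25*q + 56)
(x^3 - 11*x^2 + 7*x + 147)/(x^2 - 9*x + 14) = (x^2 - 4*x - 21)/(x - 2)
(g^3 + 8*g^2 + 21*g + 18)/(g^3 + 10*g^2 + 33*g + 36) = (g + 2)/(g + 4)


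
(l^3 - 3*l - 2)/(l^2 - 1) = (l^2 - l - 2)/(l - 1)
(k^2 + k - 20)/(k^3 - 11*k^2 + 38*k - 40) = (k + 5)/(k^2 - 7*k + 10)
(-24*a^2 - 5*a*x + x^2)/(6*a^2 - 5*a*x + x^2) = (-24*a^2 - 5*a*x + x^2)/(6*a^2 - 5*a*x + x^2)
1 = 1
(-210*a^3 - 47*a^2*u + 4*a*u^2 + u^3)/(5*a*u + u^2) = -42*a^2/u - a + u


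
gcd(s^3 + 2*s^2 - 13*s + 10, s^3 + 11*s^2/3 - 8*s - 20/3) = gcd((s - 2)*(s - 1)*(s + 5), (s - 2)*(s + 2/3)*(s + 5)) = s^2 + 3*s - 10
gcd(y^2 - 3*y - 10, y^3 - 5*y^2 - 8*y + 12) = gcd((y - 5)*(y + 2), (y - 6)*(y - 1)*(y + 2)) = y + 2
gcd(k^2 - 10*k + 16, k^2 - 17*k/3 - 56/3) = k - 8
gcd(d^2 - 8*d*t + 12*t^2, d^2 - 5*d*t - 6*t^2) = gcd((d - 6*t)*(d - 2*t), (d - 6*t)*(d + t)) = -d + 6*t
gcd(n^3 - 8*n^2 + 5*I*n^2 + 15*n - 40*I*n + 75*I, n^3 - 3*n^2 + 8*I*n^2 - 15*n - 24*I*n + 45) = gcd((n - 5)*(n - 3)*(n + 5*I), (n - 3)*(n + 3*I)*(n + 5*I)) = n^2 + n*(-3 + 5*I) - 15*I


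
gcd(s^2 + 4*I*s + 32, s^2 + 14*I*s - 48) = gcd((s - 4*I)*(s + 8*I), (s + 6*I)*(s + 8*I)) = s + 8*I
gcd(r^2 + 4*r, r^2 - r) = r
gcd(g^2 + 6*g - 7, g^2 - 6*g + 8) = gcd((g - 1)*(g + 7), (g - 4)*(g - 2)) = 1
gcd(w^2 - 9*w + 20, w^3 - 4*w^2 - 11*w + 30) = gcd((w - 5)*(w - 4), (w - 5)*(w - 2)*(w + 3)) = w - 5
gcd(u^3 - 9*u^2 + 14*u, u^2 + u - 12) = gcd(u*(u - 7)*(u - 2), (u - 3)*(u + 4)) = 1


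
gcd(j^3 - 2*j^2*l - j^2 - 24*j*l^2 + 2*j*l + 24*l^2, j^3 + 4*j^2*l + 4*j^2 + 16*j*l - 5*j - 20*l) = j^2 + 4*j*l - j - 4*l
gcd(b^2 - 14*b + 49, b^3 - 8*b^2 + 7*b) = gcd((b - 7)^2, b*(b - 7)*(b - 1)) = b - 7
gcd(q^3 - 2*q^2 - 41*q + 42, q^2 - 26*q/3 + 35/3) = q - 7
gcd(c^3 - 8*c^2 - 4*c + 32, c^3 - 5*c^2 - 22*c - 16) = c^2 - 6*c - 16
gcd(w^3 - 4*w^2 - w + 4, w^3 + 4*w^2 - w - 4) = w^2 - 1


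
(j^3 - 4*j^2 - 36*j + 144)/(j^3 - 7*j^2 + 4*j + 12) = (j^2 + 2*j - 24)/(j^2 - j - 2)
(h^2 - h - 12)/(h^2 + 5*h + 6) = (h - 4)/(h + 2)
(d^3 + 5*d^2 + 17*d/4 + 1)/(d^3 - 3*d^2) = (d^3 + 5*d^2 + 17*d/4 + 1)/(d^2*(d - 3))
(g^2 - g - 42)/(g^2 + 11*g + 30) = (g - 7)/(g + 5)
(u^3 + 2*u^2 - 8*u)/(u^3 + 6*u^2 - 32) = u/(u + 4)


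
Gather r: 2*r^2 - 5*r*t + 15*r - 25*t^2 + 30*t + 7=2*r^2 + r*(15 - 5*t) - 25*t^2 + 30*t + 7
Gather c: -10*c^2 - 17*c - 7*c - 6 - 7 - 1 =-10*c^2 - 24*c - 14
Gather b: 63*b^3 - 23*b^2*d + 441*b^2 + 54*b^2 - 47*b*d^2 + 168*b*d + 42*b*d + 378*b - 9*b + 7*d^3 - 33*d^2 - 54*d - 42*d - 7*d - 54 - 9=63*b^3 + b^2*(495 - 23*d) + b*(-47*d^2 + 210*d + 369) + 7*d^3 - 33*d^2 - 103*d - 63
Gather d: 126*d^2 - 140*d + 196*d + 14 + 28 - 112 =126*d^2 + 56*d - 70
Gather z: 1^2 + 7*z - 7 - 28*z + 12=6 - 21*z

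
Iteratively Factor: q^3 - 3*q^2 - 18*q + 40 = (q - 2)*(q^2 - q - 20) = (q - 5)*(q - 2)*(q + 4)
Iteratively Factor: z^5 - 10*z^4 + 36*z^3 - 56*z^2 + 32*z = (z - 2)*(z^4 - 8*z^3 + 20*z^2 - 16*z) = (z - 4)*(z - 2)*(z^3 - 4*z^2 + 4*z) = (z - 4)*(z - 2)^2*(z^2 - 2*z) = z*(z - 4)*(z - 2)^2*(z - 2)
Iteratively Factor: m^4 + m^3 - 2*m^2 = (m + 2)*(m^3 - m^2) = m*(m + 2)*(m^2 - m) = m^2*(m + 2)*(m - 1)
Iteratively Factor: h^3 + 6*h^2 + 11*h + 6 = (h + 1)*(h^2 + 5*h + 6) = (h + 1)*(h + 2)*(h + 3)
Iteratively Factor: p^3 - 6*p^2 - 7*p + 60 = (p - 5)*(p^2 - p - 12) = (p - 5)*(p - 4)*(p + 3)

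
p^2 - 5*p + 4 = (p - 4)*(p - 1)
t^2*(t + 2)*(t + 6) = t^4 + 8*t^3 + 12*t^2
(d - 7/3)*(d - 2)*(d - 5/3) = d^3 - 6*d^2 + 107*d/9 - 70/9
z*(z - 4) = z^2 - 4*z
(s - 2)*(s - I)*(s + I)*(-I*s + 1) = -I*s^4 + s^3 + 2*I*s^3 - 2*s^2 - I*s^2 + s + 2*I*s - 2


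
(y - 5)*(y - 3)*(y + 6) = y^3 - 2*y^2 - 33*y + 90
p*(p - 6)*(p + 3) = p^3 - 3*p^2 - 18*p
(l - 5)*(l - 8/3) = l^2 - 23*l/3 + 40/3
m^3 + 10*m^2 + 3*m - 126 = (m - 3)*(m + 6)*(m + 7)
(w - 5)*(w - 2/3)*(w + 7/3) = w^3 - 10*w^2/3 - 89*w/9 + 70/9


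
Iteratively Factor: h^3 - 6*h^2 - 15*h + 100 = (h - 5)*(h^2 - h - 20) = (h - 5)*(h + 4)*(h - 5)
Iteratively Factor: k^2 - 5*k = (k)*(k - 5)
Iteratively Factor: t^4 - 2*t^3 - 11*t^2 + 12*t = (t + 3)*(t^3 - 5*t^2 + 4*t) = (t - 4)*(t + 3)*(t^2 - t) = t*(t - 4)*(t + 3)*(t - 1)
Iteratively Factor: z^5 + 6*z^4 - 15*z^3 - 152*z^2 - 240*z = (z - 5)*(z^4 + 11*z^3 + 40*z^2 + 48*z) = (z - 5)*(z + 4)*(z^3 + 7*z^2 + 12*z) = z*(z - 5)*(z + 4)*(z^2 + 7*z + 12) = z*(z - 5)*(z + 3)*(z + 4)*(z + 4)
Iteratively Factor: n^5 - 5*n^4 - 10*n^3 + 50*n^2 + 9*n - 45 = (n - 3)*(n^4 - 2*n^3 - 16*n^2 + 2*n + 15) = (n - 5)*(n - 3)*(n^3 + 3*n^2 - n - 3) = (n - 5)*(n - 3)*(n - 1)*(n^2 + 4*n + 3) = (n - 5)*(n - 3)*(n - 1)*(n + 3)*(n + 1)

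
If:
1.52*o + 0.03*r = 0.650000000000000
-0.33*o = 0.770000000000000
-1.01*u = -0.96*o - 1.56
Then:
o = -2.33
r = 139.89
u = -0.67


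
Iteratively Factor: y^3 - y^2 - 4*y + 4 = (y - 2)*(y^2 + y - 2) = (y - 2)*(y + 2)*(y - 1)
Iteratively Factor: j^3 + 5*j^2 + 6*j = (j + 2)*(j^2 + 3*j) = j*(j + 2)*(j + 3)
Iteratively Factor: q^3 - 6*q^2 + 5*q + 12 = (q - 3)*(q^2 - 3*q - 4) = (q - 3)*(q + 1)*(q - 4)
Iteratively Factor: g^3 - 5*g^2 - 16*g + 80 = (g + 4)*(g^2 - 9*g + 20) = (g - 4)*(g + 4)*(g - 5)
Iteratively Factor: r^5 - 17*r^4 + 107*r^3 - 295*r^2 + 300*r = (r - 4)*(r^4 - 13*r^3 + 55*r^2 - 75*r) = (r - 5)*(r - 4)*(r^3 - 8*r^2 + 15*r) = (r - 5)*(r - 4)*(r - 3)*(r^2 - 5*r) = (r - 5)^2*(r - 4)*(r - 3)*(r)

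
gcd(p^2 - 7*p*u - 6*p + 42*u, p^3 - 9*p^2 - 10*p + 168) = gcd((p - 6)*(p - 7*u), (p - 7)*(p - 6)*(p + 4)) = p - 6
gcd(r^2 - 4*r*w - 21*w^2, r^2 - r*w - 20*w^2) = 1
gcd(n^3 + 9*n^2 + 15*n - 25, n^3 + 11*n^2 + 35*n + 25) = n^2 + 10*n + 25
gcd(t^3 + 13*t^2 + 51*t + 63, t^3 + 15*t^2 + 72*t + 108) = t + 3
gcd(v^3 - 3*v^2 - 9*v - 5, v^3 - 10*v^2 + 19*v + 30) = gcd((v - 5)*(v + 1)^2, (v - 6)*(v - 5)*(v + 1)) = v^2 - 4*v - 5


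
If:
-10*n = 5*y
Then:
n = -y/2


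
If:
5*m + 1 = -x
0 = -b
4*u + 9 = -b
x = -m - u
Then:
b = 0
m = -13/16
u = -9/4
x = 49/16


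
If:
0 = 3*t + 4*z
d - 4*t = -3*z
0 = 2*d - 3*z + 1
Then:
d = -25/59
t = -4/59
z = 3/59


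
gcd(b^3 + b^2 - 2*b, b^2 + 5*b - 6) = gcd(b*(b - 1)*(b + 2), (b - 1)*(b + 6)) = b - 1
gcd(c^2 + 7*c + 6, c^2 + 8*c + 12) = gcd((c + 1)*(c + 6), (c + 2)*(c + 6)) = c + 6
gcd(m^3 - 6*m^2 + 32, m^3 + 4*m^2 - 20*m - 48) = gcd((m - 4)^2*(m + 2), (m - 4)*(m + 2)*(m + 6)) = m^2 - 2*m - 8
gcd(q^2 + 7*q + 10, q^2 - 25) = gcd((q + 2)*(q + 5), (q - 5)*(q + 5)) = q + 5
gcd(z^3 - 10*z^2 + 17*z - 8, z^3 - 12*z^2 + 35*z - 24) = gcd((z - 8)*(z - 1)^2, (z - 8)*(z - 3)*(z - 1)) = z^2 - 9*z + 8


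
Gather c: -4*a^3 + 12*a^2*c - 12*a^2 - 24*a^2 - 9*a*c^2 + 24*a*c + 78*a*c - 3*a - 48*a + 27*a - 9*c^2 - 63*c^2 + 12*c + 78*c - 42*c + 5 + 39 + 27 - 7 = -4*a^3 - 36*a^2 - 24*a + c^2*(-9*a - 72) + c*(12*a^2 + 102*a + 48) + 64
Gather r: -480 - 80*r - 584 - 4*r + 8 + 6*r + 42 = -78*r - 1014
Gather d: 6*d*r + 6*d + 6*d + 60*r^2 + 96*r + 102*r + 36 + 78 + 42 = d*(6*r + 12) + 60*r^2 + 198*r + 156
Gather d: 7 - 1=6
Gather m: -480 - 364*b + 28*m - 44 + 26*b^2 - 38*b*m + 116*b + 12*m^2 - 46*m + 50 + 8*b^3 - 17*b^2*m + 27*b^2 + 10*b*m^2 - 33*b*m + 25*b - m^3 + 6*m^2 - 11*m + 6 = 8*b^3 + 53*b^2 - 223*b - m^3 + m^2*(10*b + 18) + m*(-17*b^2 - 71*b - 29) - 468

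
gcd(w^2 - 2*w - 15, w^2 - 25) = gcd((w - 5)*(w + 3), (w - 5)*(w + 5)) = w - 5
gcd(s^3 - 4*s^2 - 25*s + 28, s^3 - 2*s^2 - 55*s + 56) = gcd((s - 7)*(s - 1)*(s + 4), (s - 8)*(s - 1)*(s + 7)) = s - 1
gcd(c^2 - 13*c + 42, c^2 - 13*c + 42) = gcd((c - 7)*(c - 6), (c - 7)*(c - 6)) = c^2 - 13*c + 42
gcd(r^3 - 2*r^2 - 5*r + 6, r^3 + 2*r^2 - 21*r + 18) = r^2 - 4*r + 3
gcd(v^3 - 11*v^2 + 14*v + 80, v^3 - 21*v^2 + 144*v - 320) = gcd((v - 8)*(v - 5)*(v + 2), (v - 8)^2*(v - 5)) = v^2 - 13*v + 40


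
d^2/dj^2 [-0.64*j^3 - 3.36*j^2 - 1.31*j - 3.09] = -3.84*j - 6.72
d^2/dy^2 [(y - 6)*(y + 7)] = 2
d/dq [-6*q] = -6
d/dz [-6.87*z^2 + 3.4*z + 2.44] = 3.4 - 13.74*z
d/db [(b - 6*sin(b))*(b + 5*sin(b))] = -b*cos(b) + 2*b - sin(b) - 30*sin(2*b)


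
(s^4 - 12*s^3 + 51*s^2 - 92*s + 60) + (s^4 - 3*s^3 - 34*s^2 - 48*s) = 2*s^4 - 15*s^3 + 17*s^2 - 140*s + 60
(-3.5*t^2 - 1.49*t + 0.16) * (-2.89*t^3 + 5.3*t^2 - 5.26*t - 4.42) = 10.115*t^5 - 14.2439*t^4 + 10.0506*t^3 + 24.1554*t^2 + 5.7442*t - 0.7072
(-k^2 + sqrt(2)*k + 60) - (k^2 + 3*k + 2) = -2*k^2 - 3*k + sqrt(2)*k + 58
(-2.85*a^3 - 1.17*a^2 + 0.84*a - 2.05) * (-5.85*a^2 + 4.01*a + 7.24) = 16.6725*a^5 - 4.584*a^4 - 30.2397*a^3 + 6.8901*a^2 - 2.1389*a - 14.842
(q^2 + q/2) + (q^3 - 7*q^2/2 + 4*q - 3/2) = q^3 - 5*q^2/2 + 9*q/2 - 3/2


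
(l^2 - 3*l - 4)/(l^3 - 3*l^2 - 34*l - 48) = (-l^2 + 3*l + 4)/(-l^3 + 3*l^2 + 34*l + 48)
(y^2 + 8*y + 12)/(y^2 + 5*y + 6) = (y + 6)/(y + 3)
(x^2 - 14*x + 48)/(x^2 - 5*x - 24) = (x - 6)/(x + 3)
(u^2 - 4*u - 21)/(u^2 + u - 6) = (u - 7)/(u - 2)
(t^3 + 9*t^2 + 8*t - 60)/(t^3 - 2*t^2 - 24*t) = (-t^3 - 9*t^2 - 8*t + 60)/(t*(-t^2 + 2*t + 24))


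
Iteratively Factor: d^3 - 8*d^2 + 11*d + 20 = (d - 5)*(d^2 - 3*d - 4) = (d - 5)*(d + 1)*(d - 4)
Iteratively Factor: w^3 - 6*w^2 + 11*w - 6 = (w - 3)*(w^2 - 3*w + 2) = (w - 3)*(w - 1)*(w - 2)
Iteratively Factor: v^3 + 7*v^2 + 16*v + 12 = (v + 3)*(v^2 + 4*v + 4) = (v + 2)*(v + 3)*(v + 2)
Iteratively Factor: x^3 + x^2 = (x + 1)*(x^2) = x*(x + 1)*(x)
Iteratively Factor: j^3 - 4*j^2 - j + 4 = (j + 1)*(j^2 - 5*j + 4) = (j - 1)*(j + 1)*(j - 4)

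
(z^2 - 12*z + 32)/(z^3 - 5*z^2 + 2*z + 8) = (z - 8)/(z^2 - z - 2)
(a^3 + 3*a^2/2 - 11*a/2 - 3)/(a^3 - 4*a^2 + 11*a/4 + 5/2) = 2*(a + 3)/(2*a - 5)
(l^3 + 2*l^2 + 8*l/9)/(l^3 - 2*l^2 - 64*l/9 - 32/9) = l/(l - 4)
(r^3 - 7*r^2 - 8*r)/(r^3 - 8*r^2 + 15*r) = (r^2 - 7*r - 8)/(r^2 - 8*r + 15)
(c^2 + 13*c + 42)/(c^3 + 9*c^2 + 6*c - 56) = (c + 6)/(c^2 + 2*c - 8)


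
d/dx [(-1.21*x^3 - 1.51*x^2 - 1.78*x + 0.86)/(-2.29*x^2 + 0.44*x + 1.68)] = (2.7709*x^4 - 1.0648*x^3 - 10.839*x^2 - 1.1348*x - 3.3688)/(5.2441*x^4 - 2.0152*x^3 - 7.5008*x^2 + 1.4784*x + 2.8224)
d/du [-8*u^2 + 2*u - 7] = 2 - 16*u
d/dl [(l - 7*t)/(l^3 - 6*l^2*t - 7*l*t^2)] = (-2*l - t)/(l^2*(l^2 + 2*l*t + t^2))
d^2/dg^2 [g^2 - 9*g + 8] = 2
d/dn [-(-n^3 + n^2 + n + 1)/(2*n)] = n - 1/2 + 1/(2*n^2)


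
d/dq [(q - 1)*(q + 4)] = 2*q + 3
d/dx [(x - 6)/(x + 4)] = 10/(x + 4)^2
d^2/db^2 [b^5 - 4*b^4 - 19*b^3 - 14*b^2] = 20*b^3 - 48*b^2 - 114*b - 28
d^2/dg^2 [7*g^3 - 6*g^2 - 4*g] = 42*g - 12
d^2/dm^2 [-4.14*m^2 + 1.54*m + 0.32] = -8.28000000000000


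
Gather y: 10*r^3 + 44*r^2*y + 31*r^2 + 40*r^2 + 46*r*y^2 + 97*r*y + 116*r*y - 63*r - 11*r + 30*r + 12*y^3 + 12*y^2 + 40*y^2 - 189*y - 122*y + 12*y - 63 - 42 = 10*r^3 + 71*r^2 - 44*r + 12*y^3 + y^2*(46*r + 52) + y*(44*r^2 + 213*r - 299) - 105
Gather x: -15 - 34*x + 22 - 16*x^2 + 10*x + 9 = -16*x^2 - 24*x + 16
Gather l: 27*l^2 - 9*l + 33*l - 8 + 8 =27*l^2 + 24*l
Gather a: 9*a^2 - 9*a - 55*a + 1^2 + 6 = 9*a^2 - 64*a + 7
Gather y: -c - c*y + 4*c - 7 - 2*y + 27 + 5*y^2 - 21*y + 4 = 3*c + 5*y^2 + y*(-c - 23) + 24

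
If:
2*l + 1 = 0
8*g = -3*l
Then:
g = 3/16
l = -1/2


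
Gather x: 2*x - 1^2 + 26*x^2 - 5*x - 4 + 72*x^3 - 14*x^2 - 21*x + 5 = 72*x^3 + 12*x^2 - 24*x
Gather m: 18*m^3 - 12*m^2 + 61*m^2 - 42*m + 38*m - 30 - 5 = 18*m^3 + 49*m^2 - 4*m - 35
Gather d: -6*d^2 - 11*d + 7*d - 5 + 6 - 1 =-6*d^2 - 4*d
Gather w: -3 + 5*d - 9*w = 5*d - 9*w - 3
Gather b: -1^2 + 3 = 2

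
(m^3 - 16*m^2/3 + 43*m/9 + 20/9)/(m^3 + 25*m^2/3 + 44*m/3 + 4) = (3*m^2 - 17*m + 20)/(3*(m^2 + 8*m + 12))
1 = 1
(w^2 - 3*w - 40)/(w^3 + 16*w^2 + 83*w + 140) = (w - 8)/(w^2 + 11*w + 28)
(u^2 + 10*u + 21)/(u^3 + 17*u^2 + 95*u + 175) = (u + 3)/(u^2 + 10*u + 25)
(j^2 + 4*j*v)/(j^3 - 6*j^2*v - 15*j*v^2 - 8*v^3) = j*(-j - 4*v)/(-j^3 + 6*j^2*v + 15*j*v^2 + 8*v^3)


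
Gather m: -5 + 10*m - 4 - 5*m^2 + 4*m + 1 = -5*m^2 + 14*m - 8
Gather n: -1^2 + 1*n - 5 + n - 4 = 2*n - 10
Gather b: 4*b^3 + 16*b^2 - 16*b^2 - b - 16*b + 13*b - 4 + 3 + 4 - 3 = 4*b^3 - 4*b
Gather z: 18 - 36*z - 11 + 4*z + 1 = 8 - 32*z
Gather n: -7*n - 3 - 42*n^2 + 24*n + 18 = -42*n^2 + 17*n + 15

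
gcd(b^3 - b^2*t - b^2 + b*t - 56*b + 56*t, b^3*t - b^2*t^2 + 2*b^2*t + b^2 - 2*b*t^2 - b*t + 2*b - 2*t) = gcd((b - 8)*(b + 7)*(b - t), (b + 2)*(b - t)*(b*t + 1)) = -b + t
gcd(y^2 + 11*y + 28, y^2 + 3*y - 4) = y + 4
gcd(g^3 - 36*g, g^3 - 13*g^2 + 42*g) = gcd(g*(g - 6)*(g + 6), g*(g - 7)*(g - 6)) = g^2 - 6*g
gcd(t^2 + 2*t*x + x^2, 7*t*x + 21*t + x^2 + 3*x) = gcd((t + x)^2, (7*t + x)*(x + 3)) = 1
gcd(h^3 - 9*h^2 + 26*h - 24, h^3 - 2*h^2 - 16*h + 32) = h^2 - 6*h + 8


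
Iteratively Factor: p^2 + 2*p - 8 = (p + 4)*(p - 2)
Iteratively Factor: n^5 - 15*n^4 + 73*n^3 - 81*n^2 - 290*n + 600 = (n - 5)*(n^4 - 10*n^3 + 23*n^2 + 34*n - 120) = (n - 5)^2*(n^3 - 5*n^2 - 2*n + 24) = (n - 5)^2*(n + 2)*(n^2 - 7*n + 12) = (n - 5)^2*(n - 4)*(n + 2)*(n - 3)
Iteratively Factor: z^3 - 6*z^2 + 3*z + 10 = (z - 5)*(z^2 - z - 2) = (z - 5)*(z + 1)*(z - 2)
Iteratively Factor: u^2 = (u)*(u)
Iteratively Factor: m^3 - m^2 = (m)*(m^2 - m) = m*(m - 1)*(m)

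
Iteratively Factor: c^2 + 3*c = (c)*(c + 3)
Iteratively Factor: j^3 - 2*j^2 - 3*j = (j - 3)*(j^2 + j) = j*(j - 3)*(j + 1)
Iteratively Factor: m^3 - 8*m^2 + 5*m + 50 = (m - 5)*(m^2 - 3*m - 10) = (m - 5)*(m + 2)*(m - 5)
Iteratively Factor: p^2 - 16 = (p - 4)*(p + 4)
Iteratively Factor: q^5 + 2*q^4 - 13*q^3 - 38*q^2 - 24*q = (q + 1)*(q^4 + q^3 - 14*q^2 - 24*q) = (q - 4)*(q + 1)*(q^3 + 5*q^2 + 6*q) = (q - 4)*(q + 1)*(q + 2)*(q^2 + 3*q) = q*(q - 4)*(q + 1)*(q + 2)*(q + 3)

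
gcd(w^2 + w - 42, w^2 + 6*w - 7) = w + 7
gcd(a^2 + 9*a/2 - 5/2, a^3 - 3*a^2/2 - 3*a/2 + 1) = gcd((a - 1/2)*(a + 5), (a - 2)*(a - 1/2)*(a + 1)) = a - 1/2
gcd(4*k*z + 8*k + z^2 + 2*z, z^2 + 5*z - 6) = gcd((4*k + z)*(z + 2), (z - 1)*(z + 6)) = 1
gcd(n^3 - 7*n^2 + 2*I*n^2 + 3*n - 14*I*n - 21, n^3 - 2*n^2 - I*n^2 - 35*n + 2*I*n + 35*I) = n^2 + n*(-7 - I) + 7*I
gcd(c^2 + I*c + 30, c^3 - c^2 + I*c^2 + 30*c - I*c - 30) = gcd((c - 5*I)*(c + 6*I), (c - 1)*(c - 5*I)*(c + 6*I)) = c^2 + I*c + 30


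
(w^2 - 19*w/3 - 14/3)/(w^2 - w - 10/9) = 3*(w - 7)/(3*w - 5)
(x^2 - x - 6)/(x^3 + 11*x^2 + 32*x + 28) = (x - 3)/(x^2 + 9*x + 14)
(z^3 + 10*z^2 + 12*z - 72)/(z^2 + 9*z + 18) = (z^2 + 4*z - 12)/(z + 3)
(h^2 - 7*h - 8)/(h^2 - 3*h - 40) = (h + 1)/(h + 5)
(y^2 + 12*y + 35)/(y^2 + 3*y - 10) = (y + 7)/(y - 2)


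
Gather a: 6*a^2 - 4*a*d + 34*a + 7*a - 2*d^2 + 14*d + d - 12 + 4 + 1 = 6*a^2 + a*(41 - 4*d) - 2*d^2 + 15*d - 7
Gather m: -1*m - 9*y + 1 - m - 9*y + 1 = -2*m - 18*y + 2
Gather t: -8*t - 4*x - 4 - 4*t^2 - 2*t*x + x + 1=-4*t^2 + t*(-2*x - 8) - 3*x - 3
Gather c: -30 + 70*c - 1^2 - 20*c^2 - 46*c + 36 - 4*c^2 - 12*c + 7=-24*c^2 + 12*c + 12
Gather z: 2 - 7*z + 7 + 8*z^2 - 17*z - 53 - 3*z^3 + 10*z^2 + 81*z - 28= -3*z^3 + 18*z^2 + 57*z - 72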